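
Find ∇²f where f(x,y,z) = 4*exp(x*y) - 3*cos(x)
4*x**2*exp(x*y) + 4*y**2*exp(x*y) + 3*cos(x)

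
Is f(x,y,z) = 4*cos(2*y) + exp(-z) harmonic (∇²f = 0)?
No, ∇²f = -16*cos(2*y) + exp(-z)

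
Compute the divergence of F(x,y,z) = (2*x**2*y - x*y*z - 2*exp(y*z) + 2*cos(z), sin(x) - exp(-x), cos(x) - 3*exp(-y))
y*(4*x - z)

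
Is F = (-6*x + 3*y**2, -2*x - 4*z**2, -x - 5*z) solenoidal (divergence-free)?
No, ∇·F = -11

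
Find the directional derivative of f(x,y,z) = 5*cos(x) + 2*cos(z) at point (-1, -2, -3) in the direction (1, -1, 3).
sqrt(11)*(6*sin(3) + 5*sin(1))/11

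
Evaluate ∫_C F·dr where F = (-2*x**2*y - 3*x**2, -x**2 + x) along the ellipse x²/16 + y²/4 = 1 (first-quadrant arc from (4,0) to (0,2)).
128/3 + 18*pi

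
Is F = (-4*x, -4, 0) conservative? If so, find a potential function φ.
Yes, F is conservative. φ = -2*x**2 - 4*y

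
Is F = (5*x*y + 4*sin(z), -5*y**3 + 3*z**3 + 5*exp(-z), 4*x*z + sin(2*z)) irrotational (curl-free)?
No, ∇×F = (-9*z**2 + 5*exp(-z), -4*z + 4*cos(z), -5*x)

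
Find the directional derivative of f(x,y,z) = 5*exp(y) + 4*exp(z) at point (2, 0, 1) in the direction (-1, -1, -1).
sqrt(3)*(-4*E - 5)/3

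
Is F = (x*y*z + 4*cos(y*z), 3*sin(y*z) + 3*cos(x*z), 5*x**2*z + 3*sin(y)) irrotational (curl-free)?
No, ∇×F = (3*x*sin(x*z) - 3*y*cos(y*z) + 3*cos(y), x*y - 10*x*z - 4*y*sin(y*z), z*(-x - 3*sin(x*z) + 4*sin(y*z)))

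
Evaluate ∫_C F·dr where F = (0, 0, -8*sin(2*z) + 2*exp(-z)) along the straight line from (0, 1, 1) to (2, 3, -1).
-4*sinh(1)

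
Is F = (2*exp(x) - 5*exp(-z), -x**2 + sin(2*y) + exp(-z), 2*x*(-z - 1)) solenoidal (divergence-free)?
No, ∇·F = -2*x + 2*exp(x) + 2*cos(2*y)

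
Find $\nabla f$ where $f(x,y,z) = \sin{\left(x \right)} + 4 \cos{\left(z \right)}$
(cos(x), 0, -4*sin(z))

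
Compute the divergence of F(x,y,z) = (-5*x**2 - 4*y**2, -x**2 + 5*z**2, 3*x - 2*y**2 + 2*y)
-10*x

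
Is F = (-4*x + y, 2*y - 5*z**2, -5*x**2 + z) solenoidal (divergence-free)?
No, ∇·F = -1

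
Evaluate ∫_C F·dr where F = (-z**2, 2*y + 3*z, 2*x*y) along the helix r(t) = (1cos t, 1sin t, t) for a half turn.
-10 + pi**2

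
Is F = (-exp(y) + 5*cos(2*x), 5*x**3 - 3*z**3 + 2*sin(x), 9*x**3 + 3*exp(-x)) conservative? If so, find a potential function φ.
No, ∇×F = (9*z**2, -27*x**2 + 3*exp(-x), 15*x**2 + exp(y) + 2*cos(x)) ≠ 0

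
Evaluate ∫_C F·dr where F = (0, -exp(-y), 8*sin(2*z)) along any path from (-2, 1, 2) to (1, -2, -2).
-(1 - exp(3))*exp(-1)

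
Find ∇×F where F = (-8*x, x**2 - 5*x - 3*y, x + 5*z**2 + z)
(0, -1, 2*x - 5)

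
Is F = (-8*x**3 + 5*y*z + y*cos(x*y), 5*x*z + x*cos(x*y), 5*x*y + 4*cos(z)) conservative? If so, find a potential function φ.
Yes, F is conservative. φ = -2*x**4 + 5*x*y*z + 4*sin(z) + sin(x*y)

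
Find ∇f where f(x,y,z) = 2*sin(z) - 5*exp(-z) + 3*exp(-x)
(-3*exp(-x), 0, 2*cos(z) + 5*exp(-z))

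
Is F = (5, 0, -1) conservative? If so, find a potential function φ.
Yes, F is conservative. φ = 5*x - z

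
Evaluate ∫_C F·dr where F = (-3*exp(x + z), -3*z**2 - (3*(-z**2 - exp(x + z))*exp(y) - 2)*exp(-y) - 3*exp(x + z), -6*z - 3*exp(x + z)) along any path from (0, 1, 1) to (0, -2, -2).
-5*cosh(2) - 9 + sinh(1) + sinh(2) + 5*cosh(1)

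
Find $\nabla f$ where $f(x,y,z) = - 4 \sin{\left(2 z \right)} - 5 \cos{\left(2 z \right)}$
(0, 0, 10*sin(2*z) - 8*cos(2*z))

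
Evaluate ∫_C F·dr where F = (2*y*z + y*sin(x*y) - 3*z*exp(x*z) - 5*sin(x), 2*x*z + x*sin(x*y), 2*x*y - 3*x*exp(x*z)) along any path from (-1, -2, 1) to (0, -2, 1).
-3 - 5*cos(1) + cos(2) + 3*exp(-1)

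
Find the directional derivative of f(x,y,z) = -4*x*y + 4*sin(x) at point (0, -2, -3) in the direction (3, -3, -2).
18*sqrt(22)/11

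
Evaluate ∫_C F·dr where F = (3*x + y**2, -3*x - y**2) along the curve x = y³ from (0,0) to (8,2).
1508/15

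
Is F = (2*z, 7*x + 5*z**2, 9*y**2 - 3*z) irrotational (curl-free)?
No, ∇×F = (18*y - 10*z, 2, 7)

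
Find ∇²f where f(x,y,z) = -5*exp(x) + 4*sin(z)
-5*exp(x) - 4*sin(z)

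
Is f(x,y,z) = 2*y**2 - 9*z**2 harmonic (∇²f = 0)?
No, ∇²f = -14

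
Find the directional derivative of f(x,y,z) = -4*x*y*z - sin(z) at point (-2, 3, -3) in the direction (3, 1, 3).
3*sqrt(19)*(52 - cos(3))/19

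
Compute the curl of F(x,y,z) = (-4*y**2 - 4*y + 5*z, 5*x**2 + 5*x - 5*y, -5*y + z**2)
(-5, 5, 10*x + 8*y + 9)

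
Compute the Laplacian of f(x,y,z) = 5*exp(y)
5*exp(y)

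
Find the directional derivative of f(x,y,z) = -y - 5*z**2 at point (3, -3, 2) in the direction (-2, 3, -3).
57*sqrt(22)/22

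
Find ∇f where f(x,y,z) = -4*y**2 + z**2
(0, -8*y, 2*z)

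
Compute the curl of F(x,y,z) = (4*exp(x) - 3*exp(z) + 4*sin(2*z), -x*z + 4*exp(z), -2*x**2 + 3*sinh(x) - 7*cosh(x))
(x - 4*exp(z), 4*x - 3*exp(z) + 8*cos(2*z) + 7*sinh(x) - 3*cosh(x), -z)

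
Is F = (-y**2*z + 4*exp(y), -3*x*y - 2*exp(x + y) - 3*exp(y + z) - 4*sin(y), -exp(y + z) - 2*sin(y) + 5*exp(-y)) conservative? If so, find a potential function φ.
No, ∇×F = ((2*(exp(y + z) - cos(y))*exp(y) - 5)*exp(-y), -y**2, 2*y*z - 3*y - 4*exp(y) - 2*exp(x + y)) ≠ 0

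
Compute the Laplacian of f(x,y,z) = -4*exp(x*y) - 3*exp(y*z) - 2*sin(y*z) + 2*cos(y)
-4*x**2*exp(x*y) - y**2*(3*exp(y*z) - 2*sin(y*z)) - 4*y**2*exp(x*y) - 3*z**2*exp(y*z) + 2*z**2*sin(y*z) - 2*cos(y)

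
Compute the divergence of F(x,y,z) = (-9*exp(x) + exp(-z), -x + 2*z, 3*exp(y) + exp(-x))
-9*exp(x)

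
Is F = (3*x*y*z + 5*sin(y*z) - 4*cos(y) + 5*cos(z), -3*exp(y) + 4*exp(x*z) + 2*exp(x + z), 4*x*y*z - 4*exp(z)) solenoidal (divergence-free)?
No, ∇·F = 4*x*y + 3*y*z - 3*exp(y) - 4*exp(z)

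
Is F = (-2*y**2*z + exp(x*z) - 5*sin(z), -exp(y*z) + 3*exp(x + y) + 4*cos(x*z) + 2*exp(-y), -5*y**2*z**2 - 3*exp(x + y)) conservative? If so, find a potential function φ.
No, ∇×F = (4*x*sin(x*z) - 10*y*z**2 + y*exp(y*z) - 3*exp(x + y), x*exp(x*z) - 2*y**2 + 3*exp(x + y) - 5*cos(z), 4*y*z - 4*z*sin(x*z) + 3*exp(x + y)) ≠ 0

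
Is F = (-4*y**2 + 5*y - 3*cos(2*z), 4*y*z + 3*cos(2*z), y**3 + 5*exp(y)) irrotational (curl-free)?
No, ∇×F = (3*y**2 - 4*y + 5*exp(y) + 6*sin(2*z), 6*sin(2*z), 8*y - 5)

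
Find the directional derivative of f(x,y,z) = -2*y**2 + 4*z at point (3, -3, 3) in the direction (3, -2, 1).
-10*sqrt(14)/7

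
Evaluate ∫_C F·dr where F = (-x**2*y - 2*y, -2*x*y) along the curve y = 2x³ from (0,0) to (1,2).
-100/21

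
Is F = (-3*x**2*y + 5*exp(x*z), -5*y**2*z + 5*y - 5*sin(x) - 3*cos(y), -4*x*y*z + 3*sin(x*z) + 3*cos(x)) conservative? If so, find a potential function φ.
No, ∇×F = (-4*x*z + 5*y**2, 5*x*exp(x*z) + 4*y*z - 3*z*cos(x*z) + 3*sin(x), 3*x**2 - 5*cos(x)) ≠ 0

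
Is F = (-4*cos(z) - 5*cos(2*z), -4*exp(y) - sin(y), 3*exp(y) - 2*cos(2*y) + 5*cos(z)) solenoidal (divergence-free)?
No, ∇·F = -4*exp(y) - 5*sin(z) - cos(y)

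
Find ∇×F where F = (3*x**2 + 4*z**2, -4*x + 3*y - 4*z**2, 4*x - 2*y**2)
(-4*y + 8*z, 8*z - 4, -4)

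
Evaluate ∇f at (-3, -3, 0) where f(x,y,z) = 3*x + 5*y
(3, 5, 0)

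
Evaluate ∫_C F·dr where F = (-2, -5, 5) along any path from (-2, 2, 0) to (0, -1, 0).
11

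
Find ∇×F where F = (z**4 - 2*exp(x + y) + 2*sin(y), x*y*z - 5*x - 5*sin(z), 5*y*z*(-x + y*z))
(-x*y - 5*x*z + 10*y*z**2 + 5*cos(z), z*(5*y + 4*z**2), y*z + 2*exp(x + y) - 2*cos(y) - 5)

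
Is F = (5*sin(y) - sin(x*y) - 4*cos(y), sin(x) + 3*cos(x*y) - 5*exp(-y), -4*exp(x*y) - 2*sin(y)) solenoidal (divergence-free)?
No, ∇·F = -3*x*sin(x*y) - y*cos(x*y) + 5*exp(-y)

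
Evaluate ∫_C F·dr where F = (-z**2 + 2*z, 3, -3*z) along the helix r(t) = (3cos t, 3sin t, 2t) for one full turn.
24*pi*(1 - 3*pi)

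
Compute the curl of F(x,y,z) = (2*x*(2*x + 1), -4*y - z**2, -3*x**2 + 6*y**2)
(12*y + 2*z, 6*x, 0)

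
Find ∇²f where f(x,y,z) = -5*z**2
-10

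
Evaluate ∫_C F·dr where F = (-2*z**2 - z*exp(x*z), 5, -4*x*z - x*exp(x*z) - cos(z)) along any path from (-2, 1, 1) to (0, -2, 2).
-20 - sin(2) + exp(-2) + sin(1)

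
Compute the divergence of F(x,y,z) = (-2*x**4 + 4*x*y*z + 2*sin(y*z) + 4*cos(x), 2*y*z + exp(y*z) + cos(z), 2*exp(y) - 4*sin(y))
-8*x**3 + 4*y*z + z*exp(y*z) + 2*z - 4*sin(x)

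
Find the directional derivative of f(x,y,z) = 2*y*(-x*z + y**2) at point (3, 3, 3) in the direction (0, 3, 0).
36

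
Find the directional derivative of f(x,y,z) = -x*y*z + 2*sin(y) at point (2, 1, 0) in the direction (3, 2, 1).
sqrt(14)*(-1 + 2*cos(1))/7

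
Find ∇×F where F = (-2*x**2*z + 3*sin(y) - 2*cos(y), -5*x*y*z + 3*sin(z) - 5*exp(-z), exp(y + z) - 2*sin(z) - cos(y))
(5*x*y + exp(y + z) + sin(y) - 3*cos(z) - 5*exp(-z), -2*x**2, -5*y*z - 2*sin(y) - 3*cos(y))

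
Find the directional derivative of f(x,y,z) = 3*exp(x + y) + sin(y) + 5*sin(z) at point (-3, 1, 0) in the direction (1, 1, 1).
sqrt(3)*(exp(2)*cos(1) + 6 + 5*exp(2))*exp(-2)/3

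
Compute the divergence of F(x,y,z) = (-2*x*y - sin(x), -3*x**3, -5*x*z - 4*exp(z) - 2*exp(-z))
-5*x - 2*y - 4*exp(z) - cos(x) + 2*exp(-z)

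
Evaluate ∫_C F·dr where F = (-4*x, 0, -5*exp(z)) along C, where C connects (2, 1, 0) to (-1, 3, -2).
11 - 5*exp(-2)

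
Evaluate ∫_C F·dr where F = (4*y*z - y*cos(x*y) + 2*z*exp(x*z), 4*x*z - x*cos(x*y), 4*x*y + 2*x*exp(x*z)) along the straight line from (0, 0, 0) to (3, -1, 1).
-14 + sin(3) + 2*exp(3)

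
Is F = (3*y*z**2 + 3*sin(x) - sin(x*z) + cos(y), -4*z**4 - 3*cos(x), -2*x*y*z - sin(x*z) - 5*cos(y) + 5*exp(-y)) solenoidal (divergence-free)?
No, ∇·F = -2*x*y - x*cos(x*z) - z*cos(x*z) + 3*cos(x)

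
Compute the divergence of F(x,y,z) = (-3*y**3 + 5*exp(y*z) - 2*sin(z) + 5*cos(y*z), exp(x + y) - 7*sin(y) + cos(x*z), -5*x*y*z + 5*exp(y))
-5*x*y + exp(x + y) - 7*cos(y)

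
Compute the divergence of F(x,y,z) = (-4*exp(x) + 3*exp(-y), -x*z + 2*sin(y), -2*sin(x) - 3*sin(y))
-4*exp(x) + 2*cos(y)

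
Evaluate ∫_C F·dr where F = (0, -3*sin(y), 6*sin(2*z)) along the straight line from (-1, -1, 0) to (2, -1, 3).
3 - 3*cos(6)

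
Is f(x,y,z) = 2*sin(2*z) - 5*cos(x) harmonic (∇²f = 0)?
No, ∇²f = -8*sin(2*z) + 5*cos(x)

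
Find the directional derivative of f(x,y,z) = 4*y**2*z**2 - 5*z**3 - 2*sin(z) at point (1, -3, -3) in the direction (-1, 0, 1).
sqrt(2)*(-351/2 - cos(3))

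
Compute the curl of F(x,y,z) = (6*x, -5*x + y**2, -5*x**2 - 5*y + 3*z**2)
(-5, 10*x, -5)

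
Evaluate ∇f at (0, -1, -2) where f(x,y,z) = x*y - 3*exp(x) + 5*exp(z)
(-4, 0, 5*exp(-2))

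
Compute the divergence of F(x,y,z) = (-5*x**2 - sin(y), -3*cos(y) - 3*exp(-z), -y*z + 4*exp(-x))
-10*x - y + 3*sin(y)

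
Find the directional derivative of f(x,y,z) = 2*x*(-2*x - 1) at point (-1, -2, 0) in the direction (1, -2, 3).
3*sqrt(14)/7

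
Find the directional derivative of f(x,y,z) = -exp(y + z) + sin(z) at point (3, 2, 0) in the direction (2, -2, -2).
sqrt(3)*(-1 + 2*exp(2))/3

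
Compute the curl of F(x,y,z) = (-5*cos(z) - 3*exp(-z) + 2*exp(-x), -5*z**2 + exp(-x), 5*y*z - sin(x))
(15*z, 5*sin(z) + cos(x) + 3*exp(-z), -exp(-x))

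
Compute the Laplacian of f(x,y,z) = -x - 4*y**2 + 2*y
-8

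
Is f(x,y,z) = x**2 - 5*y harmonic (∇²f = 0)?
No, ∇²f = 2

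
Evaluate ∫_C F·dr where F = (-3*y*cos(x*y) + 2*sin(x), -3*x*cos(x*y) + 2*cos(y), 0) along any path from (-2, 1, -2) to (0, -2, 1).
-5*sin(2) - 2 - 2*sin(1) + 2*cos(2)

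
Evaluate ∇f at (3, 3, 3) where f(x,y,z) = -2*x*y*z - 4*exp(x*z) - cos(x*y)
(-12*exp(9) - 18 + 3*sin(9), -18 + 3*sin(9), -12*exp(9) - 18)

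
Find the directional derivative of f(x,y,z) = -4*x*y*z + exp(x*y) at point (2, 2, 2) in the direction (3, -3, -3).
16*sqrt(3)/3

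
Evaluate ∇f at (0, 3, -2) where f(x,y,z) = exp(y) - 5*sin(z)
(0, exp(3), -5*cos(2))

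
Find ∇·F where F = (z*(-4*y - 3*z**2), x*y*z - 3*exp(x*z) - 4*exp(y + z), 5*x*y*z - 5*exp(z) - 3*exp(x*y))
5*x*y + x*z - 5*exp(z) - 4*exp(y + z)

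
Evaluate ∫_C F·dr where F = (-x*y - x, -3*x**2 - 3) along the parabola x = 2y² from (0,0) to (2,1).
-9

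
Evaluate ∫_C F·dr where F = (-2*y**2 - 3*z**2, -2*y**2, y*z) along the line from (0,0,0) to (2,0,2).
-8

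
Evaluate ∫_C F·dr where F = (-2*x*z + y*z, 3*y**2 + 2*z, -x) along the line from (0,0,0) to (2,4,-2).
58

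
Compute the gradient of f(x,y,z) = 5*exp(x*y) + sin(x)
(5*y*exp(x*y) + cos(x), 5*x*exp(x*y), 0)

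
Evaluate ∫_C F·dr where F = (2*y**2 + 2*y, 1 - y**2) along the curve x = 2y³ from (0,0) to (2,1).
91/15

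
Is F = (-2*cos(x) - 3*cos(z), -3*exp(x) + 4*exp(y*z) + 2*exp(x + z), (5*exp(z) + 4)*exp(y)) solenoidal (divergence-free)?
No, ∇·F = 4*z*exp(y*z) + 5*exp(y + z) + 2*sin(x)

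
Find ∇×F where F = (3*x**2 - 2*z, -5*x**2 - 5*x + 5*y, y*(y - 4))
(2*y - 4, -2, -10*x - 5)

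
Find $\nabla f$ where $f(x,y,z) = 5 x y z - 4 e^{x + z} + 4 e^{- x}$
(5*y*z - 4*exp(x + z) - 4*exp(-x), 5*x*z, 5*x*y - 4*exp(x + z))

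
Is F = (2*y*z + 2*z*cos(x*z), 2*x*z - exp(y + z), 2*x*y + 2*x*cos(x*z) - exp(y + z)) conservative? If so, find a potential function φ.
Yes, F is conservative. φ = 2*x*y*z - exp(y + z) + 2*sin(x*z)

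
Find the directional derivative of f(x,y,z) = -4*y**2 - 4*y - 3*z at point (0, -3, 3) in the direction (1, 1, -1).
23*sqrt(3)/3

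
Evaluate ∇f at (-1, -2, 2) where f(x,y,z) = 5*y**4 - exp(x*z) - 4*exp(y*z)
(-2*exp(-2), -160 - 8*exp(-4), (exp(2) + 8)*exp(-4))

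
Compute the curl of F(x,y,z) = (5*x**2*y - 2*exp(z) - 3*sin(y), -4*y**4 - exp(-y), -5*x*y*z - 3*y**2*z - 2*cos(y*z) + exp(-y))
((z*(-5*x - 6*y + 2*sin(y*z))*exp(y) - 1)*exp(-y), 5*y*z - 2*exp(z), -5*x**2 + 3*cos(y))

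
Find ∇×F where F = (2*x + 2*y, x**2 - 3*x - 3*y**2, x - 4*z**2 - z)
(0, -1, 2*x - 5)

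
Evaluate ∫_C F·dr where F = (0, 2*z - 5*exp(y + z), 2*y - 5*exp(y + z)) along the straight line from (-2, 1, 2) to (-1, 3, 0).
-4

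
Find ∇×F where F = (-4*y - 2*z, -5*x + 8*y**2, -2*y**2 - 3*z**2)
(-4*y, -2, -1)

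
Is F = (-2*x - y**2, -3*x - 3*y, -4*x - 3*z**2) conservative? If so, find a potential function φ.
No, ∇×F = (0, 4, 2*y - 3) ≠ 0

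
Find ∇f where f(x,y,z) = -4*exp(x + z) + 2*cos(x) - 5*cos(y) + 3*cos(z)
(-4*exp(x + z) - 2*sin(x), 5*sin(y), -4*exp(x + z) - 3*sin(z))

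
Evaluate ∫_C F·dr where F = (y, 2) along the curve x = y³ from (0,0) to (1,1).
11/4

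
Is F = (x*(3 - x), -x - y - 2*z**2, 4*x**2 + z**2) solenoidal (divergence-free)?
No, ∇·F = -2*x + 2*z + 2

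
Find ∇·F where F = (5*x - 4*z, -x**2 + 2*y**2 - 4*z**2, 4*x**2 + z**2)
4*y + 2*z + 5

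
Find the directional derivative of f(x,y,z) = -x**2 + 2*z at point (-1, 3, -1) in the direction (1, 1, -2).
-sqrt(6)/3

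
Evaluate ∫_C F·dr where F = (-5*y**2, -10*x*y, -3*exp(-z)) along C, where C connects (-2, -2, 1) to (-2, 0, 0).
-37 - 3*exp(-1)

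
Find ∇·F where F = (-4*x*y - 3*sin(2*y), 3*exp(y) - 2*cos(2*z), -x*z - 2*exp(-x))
-x - 4*y + 3*exp(y)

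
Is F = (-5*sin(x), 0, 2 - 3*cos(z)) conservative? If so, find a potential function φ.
Yes, F is conservative. φ = 2*z - 3*sin(z) + 5*cos(x)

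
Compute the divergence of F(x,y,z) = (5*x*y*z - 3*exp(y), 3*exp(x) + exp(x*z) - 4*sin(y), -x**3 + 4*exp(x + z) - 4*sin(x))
5*y*z + 4*exp(x + z) - 4*cos(y)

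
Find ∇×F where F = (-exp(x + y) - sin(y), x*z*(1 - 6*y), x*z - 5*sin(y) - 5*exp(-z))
(x*(6*y - 1) - 5*cos(y), -z, -z*(6*y - 1) + exp(x + y) + cos(y))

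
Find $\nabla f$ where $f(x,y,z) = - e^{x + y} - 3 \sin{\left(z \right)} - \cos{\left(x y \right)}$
(y*sin(x*y) - exp(x + y), x*sin(x*y) - exp(x + y), -3*cos(z))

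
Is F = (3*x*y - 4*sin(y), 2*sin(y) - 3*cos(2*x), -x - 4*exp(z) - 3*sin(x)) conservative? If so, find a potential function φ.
No, ∇×F = (0, 3*cos(x) + 1, -3*x + 6*sin(2*x) + 4*cos(y)) ≠ 0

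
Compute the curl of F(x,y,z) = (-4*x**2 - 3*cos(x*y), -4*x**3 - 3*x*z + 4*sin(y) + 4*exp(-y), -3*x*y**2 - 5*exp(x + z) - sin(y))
(-6*x*y + 3*x - cos(y), 3*y**2 + 5*exp(x + z), -12*x**2 - 3*x*sin(x*y) - 3*z)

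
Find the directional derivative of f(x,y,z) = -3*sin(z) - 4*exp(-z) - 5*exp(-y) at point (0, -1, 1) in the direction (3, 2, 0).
10*sqrt(13)*E/13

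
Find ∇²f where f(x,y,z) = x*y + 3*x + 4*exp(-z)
4*exp(-z)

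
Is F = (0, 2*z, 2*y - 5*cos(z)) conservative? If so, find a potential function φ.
Yes, F is conservative. φ = 2*y*z - 5*sin(z)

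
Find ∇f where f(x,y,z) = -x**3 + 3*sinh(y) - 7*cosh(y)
(-3*x**2, -7*sinh(y) + 3*cosh(y), 0)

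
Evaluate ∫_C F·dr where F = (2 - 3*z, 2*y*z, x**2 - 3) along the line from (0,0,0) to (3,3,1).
15/2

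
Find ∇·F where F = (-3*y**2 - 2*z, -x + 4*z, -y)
0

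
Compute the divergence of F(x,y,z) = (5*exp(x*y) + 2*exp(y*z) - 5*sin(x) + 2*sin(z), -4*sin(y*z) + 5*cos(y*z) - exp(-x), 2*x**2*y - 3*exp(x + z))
5*y*exp(x*y) - 5*z*sin(y*z) - 4*z*cos(y*z) - 3*exp(x + z) - 5*cos(x)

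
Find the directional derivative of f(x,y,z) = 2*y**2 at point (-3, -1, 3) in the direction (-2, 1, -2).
-4/3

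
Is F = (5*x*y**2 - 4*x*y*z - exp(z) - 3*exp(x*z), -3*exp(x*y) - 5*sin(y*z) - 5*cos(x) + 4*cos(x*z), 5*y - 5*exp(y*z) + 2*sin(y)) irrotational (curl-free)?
No, ∇×F = (4*x*sin(x*z) + 5*y*cos(y*z) - 5*z*exp(y*z) + 2*cos(y) + 5, -4*x*y - 3*x*exp(x*z) - exp(z), -10*x*y + 4*x*z - 3*y*exp(x*y) - 4*z*sin(x*z) + 5*sin(x))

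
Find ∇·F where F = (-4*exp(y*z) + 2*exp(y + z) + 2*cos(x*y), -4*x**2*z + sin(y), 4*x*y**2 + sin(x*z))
x*cos(x*z) - 2*y*sin(x*y) + cos(y)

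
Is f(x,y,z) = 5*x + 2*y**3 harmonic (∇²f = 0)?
No, ∇²f = 12*y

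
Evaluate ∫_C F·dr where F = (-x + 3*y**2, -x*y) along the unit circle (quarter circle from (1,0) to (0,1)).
-11/6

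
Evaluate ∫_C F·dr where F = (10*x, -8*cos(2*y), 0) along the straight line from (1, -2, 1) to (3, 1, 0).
-4*sin(2) - 4*sin(4) + 40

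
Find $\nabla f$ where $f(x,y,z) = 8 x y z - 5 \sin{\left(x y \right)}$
(y*(8*z - 5*cos(x*y)), x*(8*z - 5*cos(x*y)), 8*x*y)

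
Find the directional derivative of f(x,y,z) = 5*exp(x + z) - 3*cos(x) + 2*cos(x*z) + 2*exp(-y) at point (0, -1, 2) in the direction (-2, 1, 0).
2*sqrt(5)*E*(-5*E - 1)/5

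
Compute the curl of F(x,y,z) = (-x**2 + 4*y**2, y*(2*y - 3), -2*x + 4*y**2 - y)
(8*y - 1, 2, -8*y)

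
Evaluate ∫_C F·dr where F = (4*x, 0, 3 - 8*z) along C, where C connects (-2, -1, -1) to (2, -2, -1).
0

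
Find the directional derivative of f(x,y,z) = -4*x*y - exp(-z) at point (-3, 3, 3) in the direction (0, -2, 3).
3*sqrt(13)*(1 - 8*exp(3))*exp(-3)/13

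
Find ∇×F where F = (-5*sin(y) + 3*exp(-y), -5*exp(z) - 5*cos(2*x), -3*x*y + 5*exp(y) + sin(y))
(-3*x + 5*exp(y) + 5*exp(z) + cos(y), 3*y, 10*sin(2*x) + 5*cos(y) + 3*exp(-y))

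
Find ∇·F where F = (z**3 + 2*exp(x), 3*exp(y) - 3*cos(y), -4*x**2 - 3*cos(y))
2*exp(x) + 3*exp(y) + 3*sin(y)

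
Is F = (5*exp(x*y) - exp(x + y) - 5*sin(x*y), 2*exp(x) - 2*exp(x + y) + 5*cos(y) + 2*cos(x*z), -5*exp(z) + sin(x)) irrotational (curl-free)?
No, ∇×F = (2*x*sin(x*z), -cos(x), -5*x*exp(x*y) + 5*x*cos(x*y) - 2*z*sin(x*z) + 2*exp(x) - exp(x + y))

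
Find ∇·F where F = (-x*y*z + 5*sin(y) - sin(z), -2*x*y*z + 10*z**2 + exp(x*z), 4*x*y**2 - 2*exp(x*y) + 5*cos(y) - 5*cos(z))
-2*x*z - y*z + 5*sin(z)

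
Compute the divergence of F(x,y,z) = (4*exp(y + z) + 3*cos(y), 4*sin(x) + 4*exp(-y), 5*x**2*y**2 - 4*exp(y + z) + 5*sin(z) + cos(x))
-4*exp(y + z) + 5*cos(z) - 4*exp(-y)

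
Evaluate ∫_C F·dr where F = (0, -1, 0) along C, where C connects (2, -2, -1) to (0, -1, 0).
-1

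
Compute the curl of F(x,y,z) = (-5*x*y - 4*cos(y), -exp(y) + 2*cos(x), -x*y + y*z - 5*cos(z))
(-x + z, y, 5*x - 2*sin(x) - 4*sin(y))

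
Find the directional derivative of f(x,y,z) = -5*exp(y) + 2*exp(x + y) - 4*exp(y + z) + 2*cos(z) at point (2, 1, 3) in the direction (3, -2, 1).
sqrt(14)*(-sin(3) + 5*E + exp(3) + 2*exp(4))/7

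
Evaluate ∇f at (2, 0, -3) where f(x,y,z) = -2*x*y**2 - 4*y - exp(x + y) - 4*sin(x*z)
(-exp(2) + 12*cos(6), -exp(2) - 4, -8*cos(6))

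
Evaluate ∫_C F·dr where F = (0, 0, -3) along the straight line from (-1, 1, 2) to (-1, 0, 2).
0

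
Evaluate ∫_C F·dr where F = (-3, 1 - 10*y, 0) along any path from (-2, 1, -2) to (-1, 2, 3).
-17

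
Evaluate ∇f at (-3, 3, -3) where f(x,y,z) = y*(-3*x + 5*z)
(-9, -6, 15)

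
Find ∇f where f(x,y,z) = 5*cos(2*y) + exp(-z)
(0, -10*sin(2*y), -exp(-z))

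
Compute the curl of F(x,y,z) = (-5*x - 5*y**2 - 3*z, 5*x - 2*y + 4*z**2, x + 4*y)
(4 - 8*z, -4, 10*y + 5)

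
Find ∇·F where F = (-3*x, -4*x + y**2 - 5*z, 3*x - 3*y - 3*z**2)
2*y - 6*z - 3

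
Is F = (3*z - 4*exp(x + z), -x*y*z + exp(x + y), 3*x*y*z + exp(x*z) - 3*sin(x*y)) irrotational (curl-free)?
No, ∇×F = (x*(y + 3*z - 3*cos(x*y)), -3*y*z + 3*y*cos(x*y) - z*exp(x*z) - 4*exp(x + z) + 3, -y*z + exp(x + y))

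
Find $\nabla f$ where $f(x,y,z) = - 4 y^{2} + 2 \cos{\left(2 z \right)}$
(0, -8*y, -4*sin(2*z))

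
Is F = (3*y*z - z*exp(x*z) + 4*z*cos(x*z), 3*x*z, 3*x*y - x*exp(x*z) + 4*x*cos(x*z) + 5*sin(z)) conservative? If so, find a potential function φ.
Yes, F is conservative. φ = 3*x*y*z - exp(x*z) + 4*sin(x*z) - 5*cos(z)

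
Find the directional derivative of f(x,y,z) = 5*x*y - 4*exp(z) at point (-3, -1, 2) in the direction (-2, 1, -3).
sqrt(14)*(-5 + 12*exp(2))/14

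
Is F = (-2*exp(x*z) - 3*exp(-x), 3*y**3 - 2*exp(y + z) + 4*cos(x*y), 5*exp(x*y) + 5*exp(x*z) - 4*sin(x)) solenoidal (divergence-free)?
No, ∇·F = 5*x*exp(x*z) - 4*x*sin(x*y) + 9*y**2 - 2*z*exp(x*z) - 2*exp(y + z) + 3*exp(-x)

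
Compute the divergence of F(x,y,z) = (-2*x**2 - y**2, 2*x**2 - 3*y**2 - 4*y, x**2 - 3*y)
-4*x - 6*y - 4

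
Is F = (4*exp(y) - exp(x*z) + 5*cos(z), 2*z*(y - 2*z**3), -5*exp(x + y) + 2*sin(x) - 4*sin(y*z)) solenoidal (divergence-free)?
No, ∇·F = -4*y*cos(y*z) - z*exp(x*z) + 2*z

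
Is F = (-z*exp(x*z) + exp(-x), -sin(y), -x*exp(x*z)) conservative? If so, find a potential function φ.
Yes, F is conservative. φ = -exp(x*z) + cos(y) - exp(-x)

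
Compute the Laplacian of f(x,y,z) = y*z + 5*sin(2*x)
-20*sin(2*x)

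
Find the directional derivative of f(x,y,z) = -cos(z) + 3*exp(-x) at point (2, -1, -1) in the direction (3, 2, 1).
-sqrt(14)*(exp(2)*sin(1) + 9)*exp(-2)/14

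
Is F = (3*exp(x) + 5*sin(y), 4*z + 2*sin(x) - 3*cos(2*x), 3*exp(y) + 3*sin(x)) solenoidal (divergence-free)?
No, ∇·F = 3*exp(x)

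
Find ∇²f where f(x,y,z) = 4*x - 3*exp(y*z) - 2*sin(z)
-3*y**2*exp(y*z) - 3*z**2*exp(y*z) + 2*sin(z)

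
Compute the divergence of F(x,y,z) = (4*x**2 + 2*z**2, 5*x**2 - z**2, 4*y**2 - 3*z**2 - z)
8*x - 6*z - 1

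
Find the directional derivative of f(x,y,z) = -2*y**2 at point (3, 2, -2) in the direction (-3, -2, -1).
8*sqrt(14)/7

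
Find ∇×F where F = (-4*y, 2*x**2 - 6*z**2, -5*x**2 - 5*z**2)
(12*z, 10*x, 4*x + 4)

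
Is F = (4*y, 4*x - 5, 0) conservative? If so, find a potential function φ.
Yes, F is conservative. φ = y*(4*x - 5)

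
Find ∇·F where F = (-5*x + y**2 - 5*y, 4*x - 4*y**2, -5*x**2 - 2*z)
-8*y - 7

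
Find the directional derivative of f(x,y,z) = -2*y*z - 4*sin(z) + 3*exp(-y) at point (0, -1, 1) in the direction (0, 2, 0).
-3*E - 2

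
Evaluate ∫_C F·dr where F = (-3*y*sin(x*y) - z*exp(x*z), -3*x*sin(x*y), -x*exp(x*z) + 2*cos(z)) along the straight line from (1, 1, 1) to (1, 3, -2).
3*cos(3) - 2*sin(2) - 2*sin(1) - 3*cos(1) - exp(-2) + E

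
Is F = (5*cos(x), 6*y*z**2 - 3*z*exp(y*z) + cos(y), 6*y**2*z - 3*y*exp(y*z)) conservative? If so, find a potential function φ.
Yes, F is conservative. φ = 3*y**2*z**2 - 3*exp(y*z) + 5*sin(x) + sin(y)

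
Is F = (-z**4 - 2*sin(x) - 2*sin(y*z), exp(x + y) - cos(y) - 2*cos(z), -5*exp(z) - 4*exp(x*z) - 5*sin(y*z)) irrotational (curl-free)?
No, ∇×F = (-5*z*cos(y*z) - 2*sin(z), -2*y*cos(y*z) - 4*z**3 + 4*z*exp(x*z), 2*z*cos(y*z) + exp(x + y))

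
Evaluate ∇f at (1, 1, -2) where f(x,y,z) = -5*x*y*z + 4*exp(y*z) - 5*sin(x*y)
(10 - 5*cos(1), -5*cos(1) - 8*exp(-2) + 10, -5 + 4*exp(-2))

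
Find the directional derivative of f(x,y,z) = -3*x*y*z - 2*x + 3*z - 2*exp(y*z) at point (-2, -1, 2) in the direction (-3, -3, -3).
sqrt(3)*(2 - 13*exp(2))*exp(-2)/3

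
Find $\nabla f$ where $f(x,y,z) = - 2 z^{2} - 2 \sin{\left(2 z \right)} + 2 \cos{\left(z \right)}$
(0, 0, -4*z - 2*sin(z) - 4*cos(2*z))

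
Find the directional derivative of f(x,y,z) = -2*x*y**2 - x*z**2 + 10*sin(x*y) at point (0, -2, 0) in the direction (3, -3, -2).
-42*sqrt(22)/11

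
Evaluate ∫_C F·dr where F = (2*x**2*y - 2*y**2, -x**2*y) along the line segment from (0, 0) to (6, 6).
180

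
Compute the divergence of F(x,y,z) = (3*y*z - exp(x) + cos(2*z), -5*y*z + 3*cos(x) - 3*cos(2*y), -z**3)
-3*z**2 - 5*z - exp(x) + 6*sin(2*y)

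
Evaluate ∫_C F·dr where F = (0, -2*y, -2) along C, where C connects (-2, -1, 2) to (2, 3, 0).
-4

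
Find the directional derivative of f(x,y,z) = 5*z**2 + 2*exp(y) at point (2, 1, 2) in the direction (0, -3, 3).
sqrt(2)*(10 - E)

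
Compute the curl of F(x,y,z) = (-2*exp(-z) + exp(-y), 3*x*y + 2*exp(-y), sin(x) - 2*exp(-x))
(0, -cos(x) + 2*exp(-z) - 2*exp(-x), 3*y + exp(-y))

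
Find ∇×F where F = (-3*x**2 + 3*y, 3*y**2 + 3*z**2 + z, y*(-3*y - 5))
(-6*y - 6*z - 6, 0, -3)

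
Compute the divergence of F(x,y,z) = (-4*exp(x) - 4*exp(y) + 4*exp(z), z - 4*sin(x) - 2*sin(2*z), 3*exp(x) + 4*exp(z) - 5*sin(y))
-4*exp(x) + 4*exp(z)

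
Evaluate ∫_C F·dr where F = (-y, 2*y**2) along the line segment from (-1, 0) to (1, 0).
0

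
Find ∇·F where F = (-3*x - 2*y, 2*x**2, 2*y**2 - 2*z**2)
-4*z - 3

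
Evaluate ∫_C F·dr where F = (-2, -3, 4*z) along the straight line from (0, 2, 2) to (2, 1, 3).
9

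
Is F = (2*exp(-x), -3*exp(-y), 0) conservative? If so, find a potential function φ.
Yes, F is conservative. φ = 3*exp(-y) - 2*exp(-x)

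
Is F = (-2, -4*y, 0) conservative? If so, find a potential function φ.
Yes, F is conservative. φ = -2*x - 2*y**2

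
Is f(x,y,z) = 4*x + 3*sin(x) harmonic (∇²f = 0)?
No, ∇²f = -3*sin(x)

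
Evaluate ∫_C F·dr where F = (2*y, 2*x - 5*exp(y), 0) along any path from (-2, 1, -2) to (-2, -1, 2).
8 + 10*sinh(1)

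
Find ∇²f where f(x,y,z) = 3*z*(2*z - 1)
12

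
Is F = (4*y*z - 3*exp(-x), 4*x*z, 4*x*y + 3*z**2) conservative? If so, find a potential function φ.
Yes, F is conservative. φ = 4*x*y*z + z**3 + 3*exp(-x)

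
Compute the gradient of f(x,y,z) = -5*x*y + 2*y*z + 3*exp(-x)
(-5*y - 3*exp(-x), -5*x + 2*z, 2*y)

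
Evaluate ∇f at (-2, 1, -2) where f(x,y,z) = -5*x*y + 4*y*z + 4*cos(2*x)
(8*sin(4) - 5, 2, 4)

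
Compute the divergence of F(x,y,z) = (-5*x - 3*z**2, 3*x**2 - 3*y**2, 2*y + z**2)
-6*y + 2*z - 5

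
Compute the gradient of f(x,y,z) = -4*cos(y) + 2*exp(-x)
(-2*exp(-x), 4*sin(y), 0)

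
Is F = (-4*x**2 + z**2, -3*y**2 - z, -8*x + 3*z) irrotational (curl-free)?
No, ∇×F = (1, 2*z + 8, 0)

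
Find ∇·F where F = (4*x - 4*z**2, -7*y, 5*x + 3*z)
0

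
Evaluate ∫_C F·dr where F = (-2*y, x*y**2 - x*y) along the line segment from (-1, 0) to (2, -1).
25/12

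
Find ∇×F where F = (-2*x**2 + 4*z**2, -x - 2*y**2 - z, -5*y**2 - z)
(1 - 10*y, 8*z, -1)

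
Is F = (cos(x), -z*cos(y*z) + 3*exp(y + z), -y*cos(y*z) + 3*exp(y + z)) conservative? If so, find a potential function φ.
Yes, F is conservative. φ = 3*exp(y + z) + sin(x) - sin(y*z)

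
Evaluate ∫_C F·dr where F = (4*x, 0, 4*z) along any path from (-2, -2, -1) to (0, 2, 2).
-2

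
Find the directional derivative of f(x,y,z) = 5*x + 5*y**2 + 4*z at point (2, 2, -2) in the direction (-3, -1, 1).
-31*sqrt(11)/11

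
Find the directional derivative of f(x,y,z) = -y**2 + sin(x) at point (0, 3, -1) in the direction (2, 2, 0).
-5*sqrt(2)/2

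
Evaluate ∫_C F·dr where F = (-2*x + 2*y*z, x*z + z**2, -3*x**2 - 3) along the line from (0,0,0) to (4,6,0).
-16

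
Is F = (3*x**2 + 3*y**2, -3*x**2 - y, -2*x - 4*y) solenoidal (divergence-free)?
No, ∇·F = 6*x - 1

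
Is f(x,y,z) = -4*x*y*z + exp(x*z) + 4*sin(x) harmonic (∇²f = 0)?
No, ∇²f = x**2*exp(x*z) + z**2*exp(x*z) - 4*sin(x)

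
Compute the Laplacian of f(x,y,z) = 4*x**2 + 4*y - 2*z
8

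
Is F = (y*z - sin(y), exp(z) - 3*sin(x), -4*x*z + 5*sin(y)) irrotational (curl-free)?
No, ∇×F = (-exp(z) + 5*cos(y), y + 4*z, -z - 3*cos(x) + cos(y))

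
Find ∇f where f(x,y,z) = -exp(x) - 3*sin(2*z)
(-exp(x), 0, -6*cos(2*z))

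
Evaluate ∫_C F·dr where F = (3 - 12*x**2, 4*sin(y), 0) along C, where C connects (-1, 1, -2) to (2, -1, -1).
-27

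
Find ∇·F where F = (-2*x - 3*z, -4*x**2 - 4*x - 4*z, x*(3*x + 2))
-2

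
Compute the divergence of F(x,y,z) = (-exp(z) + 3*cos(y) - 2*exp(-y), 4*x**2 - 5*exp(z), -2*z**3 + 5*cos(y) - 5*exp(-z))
-6*z**2 + 5*exp(-z)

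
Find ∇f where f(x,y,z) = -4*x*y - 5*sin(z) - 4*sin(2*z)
(-4*y, -4*x, -5*cos(z) - 8*cos(2*z))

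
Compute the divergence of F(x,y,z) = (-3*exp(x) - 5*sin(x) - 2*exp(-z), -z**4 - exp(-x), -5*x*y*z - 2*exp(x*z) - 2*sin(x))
-5*x*y - 2*x*exp(x*z) - 3*exp(x) - 5*cos(x)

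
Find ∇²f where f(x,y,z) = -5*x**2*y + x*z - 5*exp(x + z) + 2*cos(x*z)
-2*x**2*cos(x*z) - 10*y - 2*z**2*cos(x*z) - 10*exp(x + z)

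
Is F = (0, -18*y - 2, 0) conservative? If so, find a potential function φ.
Yes, F is conservative. φ = y*(-9*y - 2)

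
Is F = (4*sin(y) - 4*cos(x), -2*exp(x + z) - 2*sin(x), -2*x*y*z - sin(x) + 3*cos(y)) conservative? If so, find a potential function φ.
No, ∇×F = (-2*x*z + 2*exp(x + z) - 3*sin(y), 2*y*z + cos(x), -2*exp(x + z) - 2*cos(x) - 4*cos(y)) ≠ 0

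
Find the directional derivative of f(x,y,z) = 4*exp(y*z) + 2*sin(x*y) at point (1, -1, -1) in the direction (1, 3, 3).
4*sqrt(19)*(-6*E + cos(1))/19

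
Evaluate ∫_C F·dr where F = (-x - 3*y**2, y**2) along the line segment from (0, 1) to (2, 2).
-41/3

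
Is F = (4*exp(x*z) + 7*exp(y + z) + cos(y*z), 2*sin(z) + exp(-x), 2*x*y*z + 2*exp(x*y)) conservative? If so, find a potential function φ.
No, ∇×F = (2*x*z + 2*x*exp(x*y) - 2*cos(z), 4*x*exp(x*z) - 2*y*z - 2*y*exp(x*y) - y*sin(y*z) + 7*exp(y + z), z*sin(y*z) - 7*exp(y + z) - exp(-x)) ≠ 0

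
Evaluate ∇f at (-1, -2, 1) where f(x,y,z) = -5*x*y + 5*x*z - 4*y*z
(15, 1, 3)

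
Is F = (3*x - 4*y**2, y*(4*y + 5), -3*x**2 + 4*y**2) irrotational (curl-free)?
No, ∇×F = (8*y, 6*x, 8*y)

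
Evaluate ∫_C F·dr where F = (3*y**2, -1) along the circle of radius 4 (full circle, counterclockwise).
0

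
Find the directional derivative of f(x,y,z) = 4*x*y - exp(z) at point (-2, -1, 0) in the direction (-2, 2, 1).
-3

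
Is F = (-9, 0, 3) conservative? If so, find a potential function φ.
Yes, F is conservative. φ = -9*x + 3*z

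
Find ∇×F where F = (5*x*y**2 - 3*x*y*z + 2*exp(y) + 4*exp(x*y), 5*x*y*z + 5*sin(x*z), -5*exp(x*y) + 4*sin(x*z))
(-5*x*(y + exp(x*y) + cos(x*z)), -3*x*y + 5*y*exp(x*y) - 4*z*cos(x*z), -10*x*y + 3*x*z - 4*x*exp(x*y) + 5*y*z + 5*z*cos(x*z) - 2*exp(y))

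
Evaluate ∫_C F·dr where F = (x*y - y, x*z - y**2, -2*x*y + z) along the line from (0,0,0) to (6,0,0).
0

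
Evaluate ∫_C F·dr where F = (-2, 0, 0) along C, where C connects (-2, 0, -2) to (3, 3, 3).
-10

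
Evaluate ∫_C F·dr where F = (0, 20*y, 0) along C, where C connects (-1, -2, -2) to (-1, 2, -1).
0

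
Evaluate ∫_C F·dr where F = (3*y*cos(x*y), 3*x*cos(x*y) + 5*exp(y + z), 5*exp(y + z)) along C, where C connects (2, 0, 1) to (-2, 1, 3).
-5*E - 3*sin(2) + 5*exp(4)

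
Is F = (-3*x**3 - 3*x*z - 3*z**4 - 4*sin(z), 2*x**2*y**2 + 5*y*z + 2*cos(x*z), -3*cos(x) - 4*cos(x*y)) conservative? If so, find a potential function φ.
No, ∇×F = (4*x*sin(x*y) + 2*x*sin(x*z) - 5*y, -3*x - 4*y*sin(x*y) - 12*z**3 - 3*sin(x) - 4*cos(z), 4*x*y**2 - 2*z*sin(x*z)) ≠ 0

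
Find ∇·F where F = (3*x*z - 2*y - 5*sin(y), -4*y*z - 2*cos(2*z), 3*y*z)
3*y - z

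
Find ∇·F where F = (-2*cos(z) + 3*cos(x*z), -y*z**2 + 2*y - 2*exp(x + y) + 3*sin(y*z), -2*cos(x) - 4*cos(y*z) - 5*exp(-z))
4*y*sin(y*z) - z**2 - 3*z*sin(x*z) + 3*z*cos(y*z) - 2*exp(x + y) + 2 + 5*exp(-z)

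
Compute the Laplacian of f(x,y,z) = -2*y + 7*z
0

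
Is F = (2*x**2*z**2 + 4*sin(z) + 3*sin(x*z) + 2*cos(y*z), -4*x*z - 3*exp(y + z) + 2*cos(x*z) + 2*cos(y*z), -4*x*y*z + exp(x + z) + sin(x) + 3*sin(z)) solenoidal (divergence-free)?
No, ∇·F = -4*x*y + 4*x*z**2 - 2*z*sin(y*z) + 3*z*cos(x*z) + exp(x + z) - 3*exp(y + z) + 3*cos(z)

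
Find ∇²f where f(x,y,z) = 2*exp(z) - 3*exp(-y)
2*exp(z) - 3*exp(-y)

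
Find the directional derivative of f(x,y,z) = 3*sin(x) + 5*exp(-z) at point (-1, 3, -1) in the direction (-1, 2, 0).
-3*sqrt(5)*cos(1)/5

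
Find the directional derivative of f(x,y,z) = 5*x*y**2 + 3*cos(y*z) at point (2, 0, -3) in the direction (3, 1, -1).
0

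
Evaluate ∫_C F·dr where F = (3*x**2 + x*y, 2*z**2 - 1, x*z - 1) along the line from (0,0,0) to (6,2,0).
238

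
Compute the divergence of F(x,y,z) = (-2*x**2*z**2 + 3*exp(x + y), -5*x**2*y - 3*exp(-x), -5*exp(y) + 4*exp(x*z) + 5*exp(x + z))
-5*x**2 - 4*x*z**2 + 4*x*exp(x*z) + 3*exp(x + y) + 5*exp(x + z)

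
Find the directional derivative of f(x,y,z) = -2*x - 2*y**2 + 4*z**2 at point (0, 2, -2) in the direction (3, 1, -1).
2*sqrt(11)/11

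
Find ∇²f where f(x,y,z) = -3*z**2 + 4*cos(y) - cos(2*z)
-4*cos(y) + 4*cos(2*z) - 6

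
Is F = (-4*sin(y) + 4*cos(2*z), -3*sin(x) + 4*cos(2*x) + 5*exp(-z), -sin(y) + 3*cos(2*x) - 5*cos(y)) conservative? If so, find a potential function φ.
No, ∇×F = (5*sin(y) - cos(y) + 5*exp(-z), 6*sin(2*x) - 8*sin(2*z), -8*sin(2*x) - 3*cos(x) + 4*cos(y)) ≠ 0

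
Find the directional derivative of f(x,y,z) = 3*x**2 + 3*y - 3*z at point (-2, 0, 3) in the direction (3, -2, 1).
-45*sqrt(14)/14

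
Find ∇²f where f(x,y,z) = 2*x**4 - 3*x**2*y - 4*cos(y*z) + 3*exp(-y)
24*x**2 + 4*y**2*cos(y*z) - 6*y + 4*z**2*cos(y*z) + 3*exp(-y)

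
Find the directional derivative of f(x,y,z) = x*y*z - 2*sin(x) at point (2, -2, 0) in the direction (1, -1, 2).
-sqrt(6)*(cos(2) + 4)/3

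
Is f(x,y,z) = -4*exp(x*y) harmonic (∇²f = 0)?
No, ∇²f = 4*(-x**2 - y**2)*exp(x*y)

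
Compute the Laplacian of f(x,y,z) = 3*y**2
6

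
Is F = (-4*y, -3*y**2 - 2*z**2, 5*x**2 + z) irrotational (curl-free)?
No, ∇×F = (4*z, -10*x, 4)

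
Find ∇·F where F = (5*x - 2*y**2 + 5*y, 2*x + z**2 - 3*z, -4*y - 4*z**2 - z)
4 - 8*z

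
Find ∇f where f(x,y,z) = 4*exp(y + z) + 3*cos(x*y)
(-3*y*sin(x*y), -3*x*sin(x*y) + 4*exp(y + z), 4*exp(y + z))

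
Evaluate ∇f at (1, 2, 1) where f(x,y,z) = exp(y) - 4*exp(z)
(0, exp(2), -4*E)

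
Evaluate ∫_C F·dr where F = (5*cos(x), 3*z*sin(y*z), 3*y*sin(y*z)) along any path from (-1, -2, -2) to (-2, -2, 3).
-5*sin(2) - 3*cos(6) + 3*cos(4) + 5*sin(1)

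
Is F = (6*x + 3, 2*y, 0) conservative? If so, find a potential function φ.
Yes, F is conservative. φ = 3*x**2 + 3*x + y**2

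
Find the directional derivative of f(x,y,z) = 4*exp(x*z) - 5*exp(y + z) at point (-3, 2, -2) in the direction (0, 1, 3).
sqrt(10)*(-18*exp(6)/5 - 2)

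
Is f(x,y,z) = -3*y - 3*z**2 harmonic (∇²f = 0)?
No, ∇²f = -6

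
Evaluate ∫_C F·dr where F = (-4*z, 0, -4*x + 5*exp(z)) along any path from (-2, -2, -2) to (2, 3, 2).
10*sinh(2)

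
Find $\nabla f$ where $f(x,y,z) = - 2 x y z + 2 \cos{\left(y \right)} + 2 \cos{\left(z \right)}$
(-2*y*z, -2*x*z - 2*sin(y), -2*x*y - 2*sin(z))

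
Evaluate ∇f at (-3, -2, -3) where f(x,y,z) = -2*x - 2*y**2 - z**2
(-2, 8, 6)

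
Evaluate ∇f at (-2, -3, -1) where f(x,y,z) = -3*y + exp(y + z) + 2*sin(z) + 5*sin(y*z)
(0, -3 + exp(-4) - 5*cos(3), exp(-4) + 2*cos(1) - 15*cos(3))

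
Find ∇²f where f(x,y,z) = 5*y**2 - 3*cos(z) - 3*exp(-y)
3*cos(z) + 10 - 3*exp(-y)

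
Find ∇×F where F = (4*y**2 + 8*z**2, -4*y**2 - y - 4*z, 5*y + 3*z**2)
(9, 16*z, -8*y)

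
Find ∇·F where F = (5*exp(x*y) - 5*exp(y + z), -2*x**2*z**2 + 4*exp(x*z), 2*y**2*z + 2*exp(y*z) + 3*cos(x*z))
-3*x*sin(x*z) + 2*y**2 + 5*y*exp(x*y) + 2*y*exp(y*z)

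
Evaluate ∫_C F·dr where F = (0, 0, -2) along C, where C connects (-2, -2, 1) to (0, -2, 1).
0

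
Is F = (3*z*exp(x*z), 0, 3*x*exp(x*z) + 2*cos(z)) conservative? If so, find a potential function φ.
Yes, F is conservative. φ = 3*exp(x*z) + 2*sin(z)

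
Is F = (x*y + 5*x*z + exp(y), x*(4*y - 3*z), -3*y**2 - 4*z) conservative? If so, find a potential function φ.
No, ∇×F = (3*x - 6*y, 5*x, -x + 4*y - 3*z - exp(y)) ≠ 0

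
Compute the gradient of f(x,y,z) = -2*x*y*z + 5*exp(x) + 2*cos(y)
(-2*y*z + 5*exp(x), -2*x*z - 2*sin(y), -2*x*y)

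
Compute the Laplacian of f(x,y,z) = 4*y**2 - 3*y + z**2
10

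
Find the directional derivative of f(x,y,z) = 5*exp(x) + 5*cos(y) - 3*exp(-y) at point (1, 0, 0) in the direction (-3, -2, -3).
3*sqrt(22)*(-5*E - 2)/22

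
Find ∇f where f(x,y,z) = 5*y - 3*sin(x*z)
(-3*z*cos(x*z), 5, -3*x*cos(x*z))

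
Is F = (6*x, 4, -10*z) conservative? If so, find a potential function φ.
Yes, F is conservative. φ = 3*x**2 + 4*y - 5*z**2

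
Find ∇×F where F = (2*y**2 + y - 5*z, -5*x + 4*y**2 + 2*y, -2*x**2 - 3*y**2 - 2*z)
(-6*y, 4*x - 5, -4*y - 6)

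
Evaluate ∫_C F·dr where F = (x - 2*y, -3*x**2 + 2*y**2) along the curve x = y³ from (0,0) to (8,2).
-872/21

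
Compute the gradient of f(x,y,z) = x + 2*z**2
(1, 0, 4*z)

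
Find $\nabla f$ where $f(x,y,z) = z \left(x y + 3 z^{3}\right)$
(y*z, x*z, x*y + 12*z**3)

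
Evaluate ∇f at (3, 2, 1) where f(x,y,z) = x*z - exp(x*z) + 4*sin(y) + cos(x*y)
(-exp(3) - 2*sin(6) + 1, 4*cos(2) - 3*sin(6), 3 - 3*exp(3))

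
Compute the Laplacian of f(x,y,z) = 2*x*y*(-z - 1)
0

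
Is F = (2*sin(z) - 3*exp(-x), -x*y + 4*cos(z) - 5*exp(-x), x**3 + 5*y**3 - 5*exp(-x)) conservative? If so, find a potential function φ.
No, ∇×F = (15*y**2 + 4*sin(z), -3*x**2 + 2*cos(z) - 5*exp(-x), -y + 5*exp(-x)) ≠ 0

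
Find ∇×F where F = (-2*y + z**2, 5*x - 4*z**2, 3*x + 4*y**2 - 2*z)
(8*y + 8*z, 2*z - 3, 7)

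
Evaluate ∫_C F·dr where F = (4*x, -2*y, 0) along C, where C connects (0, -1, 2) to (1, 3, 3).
-6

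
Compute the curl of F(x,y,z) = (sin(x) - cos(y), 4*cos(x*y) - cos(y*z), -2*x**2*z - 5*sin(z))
(-y*sin(y*z), 4*x*z, -4*y*sin(x*y) - sin(y))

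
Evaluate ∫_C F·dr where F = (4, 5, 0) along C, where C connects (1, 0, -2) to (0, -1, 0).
-9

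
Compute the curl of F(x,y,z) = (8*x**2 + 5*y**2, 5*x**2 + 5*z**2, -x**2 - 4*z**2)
(-10*z, 2*x, 10*x - 10*y)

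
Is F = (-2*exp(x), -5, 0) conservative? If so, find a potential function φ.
Yes, F is conservative. φ = -5*y - 2*exp(x)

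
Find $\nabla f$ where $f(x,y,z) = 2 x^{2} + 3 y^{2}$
(4*x, 6*y, 0)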